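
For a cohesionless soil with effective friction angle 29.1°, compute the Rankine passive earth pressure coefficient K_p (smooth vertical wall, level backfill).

2.89

K_p = (1 + sin φ)/(1 − sin φ) = tan²(45° + 29.1°/2) = 2.894.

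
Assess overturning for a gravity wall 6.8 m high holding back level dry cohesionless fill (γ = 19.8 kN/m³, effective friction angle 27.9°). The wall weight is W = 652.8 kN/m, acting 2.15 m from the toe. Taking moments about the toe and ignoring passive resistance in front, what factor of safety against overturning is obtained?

3.73

K_a = tan²(45° − 27.9°/2) = 0.3625.
P_a = ½K_aγH² = 0.5×0.3625×19.8×6.8² = 165.9 kN/m, acting at H/3 = 2.267 m above the base.
Overturning moment M_o = P_a × H/3 = 165.9 × 2.267 = 376.1.
Resisting moment M_r = W × 2.15 = 652.8 × 2.15 = 1404.
FS_overturning = M_r/M_o = 1404/376.1 = 3.732.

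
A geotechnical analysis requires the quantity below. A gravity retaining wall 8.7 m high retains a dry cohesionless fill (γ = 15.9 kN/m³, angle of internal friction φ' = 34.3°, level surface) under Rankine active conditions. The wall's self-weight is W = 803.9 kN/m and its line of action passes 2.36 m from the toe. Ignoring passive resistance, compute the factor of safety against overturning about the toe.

3.89

K_a = tan²(45° − 34.3°/2) = 0.2792.
P_a = ½K_aγH² = 0.5×0.2792×15.9×8.7² = 168.0 kN/m, acting at H/3 = 2.900 m above the base.
Overturning moment M_o = P_a × H/3 = 168.0 × 2.900 = 487.1.
Resisting moment M_r = W × 2.36 = 803.9 × 2.36 = 1897.
FS_overturning = M_r/M_o = 1897/487.1 = 3.895.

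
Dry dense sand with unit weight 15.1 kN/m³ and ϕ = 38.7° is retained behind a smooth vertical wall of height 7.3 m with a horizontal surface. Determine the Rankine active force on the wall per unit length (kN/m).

K_a = tan²(45° − φ/2) = 0.2306.
P_a = ½ K_a γ H² = 0.5 × 0.2306 × 15.1 × 7.3² = 92.77 kN/m.

92.8 kN/m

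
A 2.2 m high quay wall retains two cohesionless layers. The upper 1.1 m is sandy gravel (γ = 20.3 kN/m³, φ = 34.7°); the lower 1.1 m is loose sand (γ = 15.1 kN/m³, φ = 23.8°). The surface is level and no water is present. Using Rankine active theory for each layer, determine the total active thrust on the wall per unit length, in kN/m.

K_a1 = tan²(45°−34.7°/2) = 0.2745; K_a2 = tan²(45°−23.8°/2) = 0.4250.
Layer 1: σ at base = K_a1 γ₁ h₁ = 6.129 kPa; P₁ = ½×6.129×1.1 = 3.371.
Layer 2: σ_v at top = γ₁h₁ = 22.33; σ_h top = K_a2×22.33 = 9.489; σ_h base = K_a2×(22.33+15.1×1.1) = 16.55.
P₂ = ½(9.489+16.55)×1.1 = 14.32. Total P_a = 3.371+14.32 = 17.69 kN/m.

17.7 kN/m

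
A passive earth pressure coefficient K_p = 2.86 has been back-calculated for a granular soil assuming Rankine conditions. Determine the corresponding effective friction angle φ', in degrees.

28.8°

K_p = (1+sin φ)/(1−sin φ) ⇒ sin φ = (K_p − 1)/(K_p + 1) = 0.4819.
φ = arcsin(0.4819) = 28.81°.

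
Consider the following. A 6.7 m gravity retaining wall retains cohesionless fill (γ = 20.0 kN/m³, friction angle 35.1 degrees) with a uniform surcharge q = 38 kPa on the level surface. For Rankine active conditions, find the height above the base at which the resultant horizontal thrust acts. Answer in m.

2.64 m

K_a = 0.2698.
Triangular part P₁ = ½K_aγH² = 121.1 at H/3 = 2.233 m; rectangular part P₂ = K_a q H = 68.70 at H/2 = 3.350 m.
ȳ = (P₁·2.233 + P₂·3.350)/(P₁+P₂) = 2.637 m.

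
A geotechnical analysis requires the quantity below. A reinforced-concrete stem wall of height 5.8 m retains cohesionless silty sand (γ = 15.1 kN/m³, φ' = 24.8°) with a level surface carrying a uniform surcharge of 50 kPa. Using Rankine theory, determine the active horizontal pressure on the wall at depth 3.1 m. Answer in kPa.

K_a = (1 − sin φ)/(1 + sin φ) = 0.4090.
σ_v = γz + q = 15.1 × 3.1 + 50 = 96.81 kPa.
σ_h = K_a σ_v = 0.4090 × 96.81 = 39.59 kPa.

39.6 kPa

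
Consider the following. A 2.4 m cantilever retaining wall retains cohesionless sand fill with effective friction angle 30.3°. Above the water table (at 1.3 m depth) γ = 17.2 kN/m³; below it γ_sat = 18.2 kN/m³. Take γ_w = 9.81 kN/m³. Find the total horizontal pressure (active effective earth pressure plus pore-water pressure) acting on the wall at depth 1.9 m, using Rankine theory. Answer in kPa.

K_a = (1 − sin φ)/(1 + sin φ) = 0.3293.
γ' = 18.2 − 9.81 = 8.390 kN/m³.
Effective vertical stress at 1.9 m: σ'_v = 17.2×1.3 + 8.390×0.600 = 27.39 kPa.
σ'_h = K_a σ'_v = 0.3293 × 27.39 = 9.021 kPa; u = γ_w × 0.600 = 5.886 kPa.
Total σ_h = 9.021 + 5.886 = 14.91 kPa.

14.9 kPa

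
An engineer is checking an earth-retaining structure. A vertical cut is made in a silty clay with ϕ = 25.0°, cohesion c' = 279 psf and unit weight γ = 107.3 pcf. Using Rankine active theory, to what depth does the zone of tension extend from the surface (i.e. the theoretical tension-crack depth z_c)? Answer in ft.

8.16 ft

K_a = tan²(45° − 25.0°/2) = 0.4059; √K_a = 0.6371.
The active pressure is zero where K_a γ z = 2c√K_a, so z_c = 2c/(γ√K_a) = 2×279/(107.3×0.6371) = 8.163 ft.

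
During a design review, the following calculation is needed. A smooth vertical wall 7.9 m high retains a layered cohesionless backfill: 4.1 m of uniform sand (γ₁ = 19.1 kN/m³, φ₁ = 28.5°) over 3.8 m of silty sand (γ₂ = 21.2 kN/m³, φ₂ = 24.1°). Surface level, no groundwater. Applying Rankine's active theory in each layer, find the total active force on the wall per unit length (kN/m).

246 kN/m

K_a1 = tan²(45°−28.5°/2) = 0.3540; K_a2 = tan²(45°−24.1°/2) = 0.4201.
Layer 1: σ at base = K_a1 γ₁ h₁ = 27.72 kPa; P₁ = ½×27.72×4.1 = 56.82.
Layer 2: σ_v at top = γ₁h₁ = 78.31; σ_h top = K_a2×78.31 = 32.90; σ_h base = K_a2×(78.31+21.2×3.8) = 66.74.
P₂ = ½(32.90+66.74)×3.8 = 189.3. Total P_a = 56.82+189.3 = 246.1 kN/m.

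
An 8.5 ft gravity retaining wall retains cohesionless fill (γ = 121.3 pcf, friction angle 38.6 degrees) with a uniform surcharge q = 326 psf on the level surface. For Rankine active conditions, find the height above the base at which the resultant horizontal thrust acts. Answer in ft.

K_a = 0.2316.
Triangular part P₁ = ½K_aγH² = 1015 at H/3 = 2.833 ft; rectangular part P₂ = K_a q H = 641.8 at H/2 = 4.250 ft.
ȳ = (P₁·2.833 + P₂·4.250)/(P₁+P₂) = 3.382 ft.

3.38 ft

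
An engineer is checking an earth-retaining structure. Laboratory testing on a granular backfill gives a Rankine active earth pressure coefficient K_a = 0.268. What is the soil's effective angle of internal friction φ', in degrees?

35.3°

K_a = tan²(45° − φ/2) ⇒ 45° − φ/2 = arctan(√0.268) = 27.37°.
φ = 2(45° − 27.37°) = 35.26°.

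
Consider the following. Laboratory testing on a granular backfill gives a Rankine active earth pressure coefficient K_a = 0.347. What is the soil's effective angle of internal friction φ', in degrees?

K_a = tan²(45° − φ/2) ⇒ 45° − φ/2 = arctan(√0.347) = 30.50°.
φ = 2(45° − 30.50°) = 29.00°.

29.0°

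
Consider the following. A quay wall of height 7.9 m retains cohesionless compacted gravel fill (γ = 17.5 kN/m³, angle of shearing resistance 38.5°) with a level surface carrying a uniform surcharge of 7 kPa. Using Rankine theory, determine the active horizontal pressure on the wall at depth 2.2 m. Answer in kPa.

K_a = (1 − sin φ)/(1 + sin φ) = 0.2327.
σ_v = γz + q = 17.5 × 2.2 + 7 = 45.50 kPa.
σ_h = K_a σ_v = 0.2327 × 45.50 = 10.59 kPa.

10.6 kPa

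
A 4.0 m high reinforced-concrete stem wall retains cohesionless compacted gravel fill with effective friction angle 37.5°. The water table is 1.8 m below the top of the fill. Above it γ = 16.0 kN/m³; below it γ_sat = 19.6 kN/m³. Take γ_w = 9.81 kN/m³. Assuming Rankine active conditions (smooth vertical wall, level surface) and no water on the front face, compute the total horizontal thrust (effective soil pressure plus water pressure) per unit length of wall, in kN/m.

51.2 kN/m

K_a = tan²(45° − φ/2) = 0.2432.
γ' = 19.6 − 9.81 = 9.790 kN/m³. Depth below WT = 2.2 m.
σ'_h at WT = K_a γ d_w = 7.004 kPa; at base = 7.004 + K_a γ' × 2.2 = 12.24 kPa.
P₁ (0–1.8 m) = ½×7.004×1.8 = 6.304. P₂ (1.8–4.0 m) = ½(7.004+12.24)×2.2 = 21.17.
P_w = ½ γ_w h₂² = 0.5×9.81×2.2² = 23.74. Total = 6.304+21.17+23.74 = 51.21 kN/m.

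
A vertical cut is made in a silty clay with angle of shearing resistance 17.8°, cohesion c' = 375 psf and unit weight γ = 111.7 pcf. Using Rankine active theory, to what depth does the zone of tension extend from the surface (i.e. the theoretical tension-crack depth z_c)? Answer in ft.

K_a = tan²(45° − 17.8°/2) = 0.5318; √K_a = 0.7292.
The active pressure is zero where K_a γ z = 2c√K_a, so z_c = 2c/(γ√K_a) = 2×375/(111.7×0.7292) = 9.208 ft.

9.21 ft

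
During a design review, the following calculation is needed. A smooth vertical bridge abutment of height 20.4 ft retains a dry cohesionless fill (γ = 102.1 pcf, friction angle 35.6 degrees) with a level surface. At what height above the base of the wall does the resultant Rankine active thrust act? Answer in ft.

K_a = 0.2641.
The pressure distribution is triangular, so the resultant acts at H/3 above the base = 20.4/3 = 6.800 ft.

6.80 ft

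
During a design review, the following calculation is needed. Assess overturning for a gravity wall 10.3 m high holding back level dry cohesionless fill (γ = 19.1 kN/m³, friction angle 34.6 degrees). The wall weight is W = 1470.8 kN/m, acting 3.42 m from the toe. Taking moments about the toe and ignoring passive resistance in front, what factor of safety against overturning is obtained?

K_a = tan²(45° − 34.6°/2) = 0.2756.
P_a = ½K_aγH² = 0.5×0.2756×19.1×10.3² = 279.3 kN/m, acting at H/3 = 3.433 m above the base.
Overturning moment M_o = P_a × H/3 = 279.3 × 3.433 = 958.8.
Resisting moment M_r = W × 3.42 = 1470.8 × 3.42 = 5030.
FS_overturning = M_r/M_o = 5030/958.8 = 5.246.

5.25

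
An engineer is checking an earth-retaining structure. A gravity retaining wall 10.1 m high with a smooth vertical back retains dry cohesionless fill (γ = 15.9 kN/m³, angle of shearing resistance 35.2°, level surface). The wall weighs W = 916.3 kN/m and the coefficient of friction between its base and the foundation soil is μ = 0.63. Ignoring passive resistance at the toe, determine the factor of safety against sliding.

2.65

K_a = tan²(45° − 35.2°/2) = 0.2687.
P_a = ½K_aγH² = 0.5×0.2687×15.9×10.1² = 217.9 kN/m, acting at H/3 = 3.367 m above the base.
FS_sliding = μW / P_a = 0.63×916.3 / 217.9 = 2.649.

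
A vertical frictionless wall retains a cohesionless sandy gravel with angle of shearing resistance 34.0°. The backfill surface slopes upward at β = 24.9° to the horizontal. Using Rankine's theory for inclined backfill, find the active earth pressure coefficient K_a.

K_a = cos β · (cos β − √(cos²β − cos²φ)) / (cos β + √(cos²β − cos²φ)).
cos β = 0.9070, cos φ = 0.8290, √(cos²β − cos²φ) = 0.3680.
K_a = 0.9070 × (0.9070 − 0.3680)/(0.9070 + 0.3680) = 0.3835.

0.383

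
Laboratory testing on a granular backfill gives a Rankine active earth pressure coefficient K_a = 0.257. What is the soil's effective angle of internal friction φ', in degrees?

36.2°

K_a = tan²(45° − φ/2) ⇒ 45° − φ/2 = arctan(√0.257) = 26.88°.
φ = 2(45° − 26.88°) = 36.23°.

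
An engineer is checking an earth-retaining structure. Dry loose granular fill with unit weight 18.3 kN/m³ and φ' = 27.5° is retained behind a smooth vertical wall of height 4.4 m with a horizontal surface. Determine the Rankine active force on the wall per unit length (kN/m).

K_a = tan²(45° − φ/2) = 0.3682.
P_a = ½ K_a γ H² = 0.5 × 0.3682 × 18.3 × 4.4² = 65.23 kN/m.

65.2 kN/m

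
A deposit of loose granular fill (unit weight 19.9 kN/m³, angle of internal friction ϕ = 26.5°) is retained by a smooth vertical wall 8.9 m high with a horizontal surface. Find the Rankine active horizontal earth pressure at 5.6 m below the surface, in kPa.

42.7 kPa

K_a = (1 − sin φ)/(1 + sin φ) = 0.3829.
σ_h = K_a γ z = 0.3829 × 19.9 × 5.6 = 42.67 kPa.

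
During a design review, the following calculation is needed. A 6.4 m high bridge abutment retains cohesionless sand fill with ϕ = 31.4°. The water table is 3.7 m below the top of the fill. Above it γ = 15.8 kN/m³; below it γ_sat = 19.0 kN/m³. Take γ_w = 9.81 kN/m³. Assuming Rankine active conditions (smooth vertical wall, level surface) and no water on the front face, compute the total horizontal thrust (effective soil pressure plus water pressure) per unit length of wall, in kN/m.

K_a = tan²(45° − φ/2) = 0.3149.
γ' = 19.0 − 9.81 = 9.190 kN/m³. Depth below WT = 2.7 m.
σ'_h at WT = K_a γ d_w = 18.41 kPa; at base = 18.41 + K_a γ' × 2.7 = 26.22 kPa.
P₁ (0–3.7 m) = ½×18.41×3.7 = 34.06. P₂ (3.7–6.4 m) = ½(18.41+26.22)×2.7 = 60.26.
P_w = ½ γ_w h₂² = 0.5×9.81×2.7² = 35.76. Total = 34.06+60.26+35.76 = 130.1 kN/m.

130 kN/m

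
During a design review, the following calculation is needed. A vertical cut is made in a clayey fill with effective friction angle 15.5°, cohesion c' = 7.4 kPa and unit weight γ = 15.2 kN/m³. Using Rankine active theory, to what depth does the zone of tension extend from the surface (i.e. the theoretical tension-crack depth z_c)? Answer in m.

K_a = tan²(45° − 15.5°/2) = 0.5782; √K_a = 0.7604.
The active pressure is zero where K_a γ z = 2c√K_a, so z_c = 2c/(γ√K_a) = 2×7.4/(15.2×0.7604) = 1.280 m.

1.28 m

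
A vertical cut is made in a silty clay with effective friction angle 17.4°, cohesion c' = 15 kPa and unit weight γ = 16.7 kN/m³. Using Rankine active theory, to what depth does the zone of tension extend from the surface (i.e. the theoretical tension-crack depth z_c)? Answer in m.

K_a = tan²(45° − 17.4°/2) = 0.5396; √K_a = 0.7346.
The active pressure is zero where K_a γ z = 2c√K_a, so z_c = 2c/(γ√K_a) = 2×15/(16.7×0.7346) = 2.446 m.

2.45 m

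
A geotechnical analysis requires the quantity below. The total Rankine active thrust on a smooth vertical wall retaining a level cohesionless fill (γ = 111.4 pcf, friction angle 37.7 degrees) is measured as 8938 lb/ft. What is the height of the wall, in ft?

K_a = 0.2411. P_a = ½ K_a γ H² ⇒ H = √(2P_a/(K_a γ)).
H = √(2×8938/(0.2411×111.4)) = 25.80 ft.

25.8 ft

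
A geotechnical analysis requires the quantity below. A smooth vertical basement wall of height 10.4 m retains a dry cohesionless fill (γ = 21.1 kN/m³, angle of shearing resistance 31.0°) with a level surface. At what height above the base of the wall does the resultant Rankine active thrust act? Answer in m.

3.47 m

K_a = 0.3201.
The pressure distribution is triangular, so the resultant acts at H/3 above the base = 10.4/3 = 3.467 m.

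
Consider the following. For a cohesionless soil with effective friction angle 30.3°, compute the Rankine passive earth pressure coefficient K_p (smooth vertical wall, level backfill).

3.04

K_p = (1 + sin φ)/(1 − sin φ) = tan²(45° + 30.3°/2) = 3.037.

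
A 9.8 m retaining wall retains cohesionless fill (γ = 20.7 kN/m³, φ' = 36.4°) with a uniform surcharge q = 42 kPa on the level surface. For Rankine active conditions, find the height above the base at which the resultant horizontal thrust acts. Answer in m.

3.74 m

K_a = 0.2552.
Triangular part P₁ = ½K_aγH² = 253.6 at H/3 = 3.267 m; rectangular part P₂ = K_a q H = 105.0 at H/2 = 4.900 m.
ȳ = (P₁·3.267 + P₂·4.900)/(P₁+P₂) = 3.745 m.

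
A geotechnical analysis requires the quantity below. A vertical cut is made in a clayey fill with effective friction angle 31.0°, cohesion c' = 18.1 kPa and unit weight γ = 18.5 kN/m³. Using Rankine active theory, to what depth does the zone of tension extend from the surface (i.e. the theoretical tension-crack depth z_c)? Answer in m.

3.46 m

K_a = tan²(45° − 31.0°/2) = 0.3201; √K_a = 0.5658.
The active pressure is zero where K_a γ z = 2c√K_a, so z_c = 2c/(γ√K_a) = 2×18.1/(18.5×0.5658) = 3.459 m.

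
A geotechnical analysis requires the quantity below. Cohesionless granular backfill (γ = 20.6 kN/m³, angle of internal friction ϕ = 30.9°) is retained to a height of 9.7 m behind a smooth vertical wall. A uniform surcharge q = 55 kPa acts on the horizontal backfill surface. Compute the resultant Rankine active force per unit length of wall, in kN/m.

K_a = tan²(45° − φ/2) = 0.3214.
Soil triangle: ½ K_a γ H² = 0.5×0.3214×20.6×9.7² = 311.5 kN/m.
Surcharge rectangle: K_a q H = 0.3214×55×9.7 = 171.5 kN/m.
Total = 311.5 + 171.5 = 483.0 kN/m.

483 kN/m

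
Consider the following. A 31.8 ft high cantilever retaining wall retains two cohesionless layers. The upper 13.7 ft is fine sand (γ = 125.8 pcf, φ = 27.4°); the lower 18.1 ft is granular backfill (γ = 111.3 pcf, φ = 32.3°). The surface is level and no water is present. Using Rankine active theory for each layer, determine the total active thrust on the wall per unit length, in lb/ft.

19400 lb/ft

K_a1 = tan²(45°−27.4°/2) = 0.3697; K_a2 = tan²(45°−32.3°/2) = 0.3035.
Layer 1: σ at base = K_a1 γ₁ h₁ = 637.1 psf; P₁ = ½×637.1×13.7 = 4364.
Layer 2: σ_v at top = γ₁h₁ = 1723; σ_h top = K_a2×1723 = 523.0; σ_h base = K_a2×(1723+111.3×18.1) = 1134.
P₂ = ½(523.0+1134)×18.1 = 15000. Total P_a = 4364+15000 = 19360 lb/ft.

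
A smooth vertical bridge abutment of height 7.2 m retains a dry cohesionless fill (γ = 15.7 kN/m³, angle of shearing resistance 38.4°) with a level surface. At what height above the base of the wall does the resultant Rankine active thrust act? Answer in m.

K_a = 0.2337.
The pressure distribution is triangular, so the resultant acts at H/3 above the base = 7.2/3 = 2.400 m.

2.40 m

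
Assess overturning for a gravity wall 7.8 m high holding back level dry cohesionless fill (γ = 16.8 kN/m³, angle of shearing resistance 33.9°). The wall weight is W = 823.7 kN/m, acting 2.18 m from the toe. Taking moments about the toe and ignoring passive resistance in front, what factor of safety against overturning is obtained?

K_a = tan²(45° − 33.9°/2) = 0.2839.
P_a = ½K_aγH² = 0.5×0.2839×16.8×7.8² = 145.1 kN/m, acting at H/3 = 2.600 m above the base.
Overturning moment M_o = P_a × H/3 = 145.1 × 2.600 = 377.2.
Resisting moment M_r = W × 2.18 = 823.7 × 2.18 = 1796.
FS_overturning = M_r/M_o = 1796/377.2 = 4.760.

4.76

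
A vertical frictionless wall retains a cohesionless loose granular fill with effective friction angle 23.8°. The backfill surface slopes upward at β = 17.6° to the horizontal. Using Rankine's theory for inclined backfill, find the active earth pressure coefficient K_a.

0.536

K_a = cos β · (cos β − √(cos²β − cos²φ)) / (cos β + √(cos²β − cos²φ)).
cos β = 0.9532, cos φ = 0.9150, √(cos²β − cos²φ) = 0.2672.
K_a = 0.9532 × (0.9532 − 0.2672)/(0.9532 + 0.2672) = 0.5357.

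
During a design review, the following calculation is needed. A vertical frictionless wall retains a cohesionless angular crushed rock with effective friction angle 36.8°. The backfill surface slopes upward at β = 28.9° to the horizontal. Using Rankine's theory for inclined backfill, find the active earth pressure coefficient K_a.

0.371

K_a = cos β · (cos β − √(cos²β − cos²φ)) / (cos β + √(cos²β − cos²φ)).
cos β = 0.8755, cos φ = 0.8007, √(cos²β − cos²φ) = 0.3539.
K_a = 0.8755 × (0.8755 − 0.3539)/(0.8755 + 0.3539) = 0.3714.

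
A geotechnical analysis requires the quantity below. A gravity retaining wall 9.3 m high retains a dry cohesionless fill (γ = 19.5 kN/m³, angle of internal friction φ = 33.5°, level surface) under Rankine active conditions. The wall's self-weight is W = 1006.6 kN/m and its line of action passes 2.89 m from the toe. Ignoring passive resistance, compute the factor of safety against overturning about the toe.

K_a = tan²(45° − 33.5°/2) = 0.2887.
P_a = ½K_aγH² = 0.5×0.2887×19.5×9.3² = 243.5 kN/m, acting at H/3 = 3.100 m above the base.
Overturning moment M_o = P_a × H/3 = 243.5 × 3.100 = 754.7.
Resisting moment M_r = W × 2.89 = 1006.6 × 2.89 = 2909.
FS_overturning = M_r/M_o = 2909/754.7 = 3.854.

3.85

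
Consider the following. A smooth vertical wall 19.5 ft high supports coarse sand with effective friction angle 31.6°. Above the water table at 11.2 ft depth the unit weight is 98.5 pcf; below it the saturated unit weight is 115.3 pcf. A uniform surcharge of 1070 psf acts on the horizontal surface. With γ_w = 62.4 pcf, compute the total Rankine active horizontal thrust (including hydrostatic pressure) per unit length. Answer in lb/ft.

14000 lb/ft

K_a = tan²(45° − φ/2) = 0.3123.
γ' = 115.3 − 62.4 = 52.90 pcf. h₂ = H − d_w = 8.3 ft.
σ'_h: at surface K_a·q = 334.2; at WT K_a(q+γd_w) = 678.8; at base K_a(q+γd_w+γ'h₂) = 815.9 psf.
P₁ = ½(334.2+678.8)×11.2 = 5673; P₂ = ½(678.8+815.9)×8.3 = 6203; P_w = ½γ_w h₂² = 2149.
Total = 5673+6203+2149 = 14030 lb/ft.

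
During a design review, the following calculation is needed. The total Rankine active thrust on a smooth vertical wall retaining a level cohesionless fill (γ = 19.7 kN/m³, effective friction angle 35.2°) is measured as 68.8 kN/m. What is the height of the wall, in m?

5.10 m

K_a = 0.2687. P_a = ½ K_a γ H² ⇒ H = √(2P_a/(K_a γ)).
H = √(2×68.8/(0.2687×19.7)) = 5.099 m.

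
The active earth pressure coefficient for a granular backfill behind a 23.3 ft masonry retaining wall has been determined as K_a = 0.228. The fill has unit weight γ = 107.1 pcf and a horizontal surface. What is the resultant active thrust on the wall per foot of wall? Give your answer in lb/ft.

6630 lb/ft

P = ½ K_a γ H² = 0.5 × 0.228 × 107.1 × 23.3² = 6628 lb/ft.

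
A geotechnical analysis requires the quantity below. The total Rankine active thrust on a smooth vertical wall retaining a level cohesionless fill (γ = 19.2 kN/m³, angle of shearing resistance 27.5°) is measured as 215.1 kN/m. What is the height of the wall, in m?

K_a = 0.3682. P_a = ½ K_a γ H² ⇒ H = √(2P_a/(K_a γ)).
H = √(2×215.1/(0.3682×19.2)) = 7.801 m.

7.80 m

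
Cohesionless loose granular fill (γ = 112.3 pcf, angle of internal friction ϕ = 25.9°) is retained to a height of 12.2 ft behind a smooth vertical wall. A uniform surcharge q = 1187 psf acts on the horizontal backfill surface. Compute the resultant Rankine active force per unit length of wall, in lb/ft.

8950 lb/ft

K_a = tan²(45° − φ/2) = 0.3920.
Soil triangle: ½ K_a γ H² = 0.5×0.3920×112.3×12.2² = 3276 lb/ft.
Surcharge rectangle: K_a q H = 0.3920×1187×12.2 = 5676 lb/ft.
Total = 3276 + 5676 = 8952 lb/ft.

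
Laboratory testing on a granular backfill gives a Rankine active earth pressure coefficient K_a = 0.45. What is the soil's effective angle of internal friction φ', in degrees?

K_a = tan²(45° − φ/2) ⇒ 45° − φ/2 = arctan(√0.45) = 33.85°.
φ = 2(45° − 33.85°) = 22.29°.

22.3°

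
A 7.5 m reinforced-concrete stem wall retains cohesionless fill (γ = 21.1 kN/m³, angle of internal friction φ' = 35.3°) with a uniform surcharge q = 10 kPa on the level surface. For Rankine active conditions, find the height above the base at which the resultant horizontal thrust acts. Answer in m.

2.64 m

K_a = 0.2675.
Triangular part P₁ = ½K_aγH² = 158.8 at H/3 = 2.500 m; rectangular part P₂ = K_a q H = 20.07 at H/2 = 3.750 m.
ȳ = (P₁·2.500 + P₂·3.750)/(P₁+P₂) = 2.640 m.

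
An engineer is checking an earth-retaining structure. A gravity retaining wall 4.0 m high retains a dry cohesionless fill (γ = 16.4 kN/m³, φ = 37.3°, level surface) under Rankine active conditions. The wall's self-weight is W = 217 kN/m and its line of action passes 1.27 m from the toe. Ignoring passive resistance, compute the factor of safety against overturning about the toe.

6.42

K_a = tan²(45° − 37.3°/2) = 0.2453.
P_a = ½K_aγH² = 0.5×0.2453×16.4×4.0² = 32.19 kN/m, acting at H/3 = 1.333 m above the base.
Overturning moment M_o = P_a × H/3 = 32.19 × 1.333 = 42.92.
Resisting moment M_r = W × 1.27 = 217 × 1.27 = 275.6.
FS_overturning = M_r/M_o = 275.6/42.92 = 6.421.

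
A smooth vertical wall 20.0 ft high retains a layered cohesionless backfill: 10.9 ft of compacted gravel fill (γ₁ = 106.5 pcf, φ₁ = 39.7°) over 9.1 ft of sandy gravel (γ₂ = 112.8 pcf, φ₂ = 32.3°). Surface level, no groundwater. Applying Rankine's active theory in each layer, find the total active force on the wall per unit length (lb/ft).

K_a1 = tan²(45°−39.7°/2) = 0.2204; K_a2 = tan²(45°−32.3°/2) = 0.3035.
Layer 1: σ at base = K_a1 γ₁ h₁ = 255.9 psf; P₁ = ½×255.9×10.9 = 1395.
Layer 2: σ_v at top = γ₁h₁ = 1161; σ_h top = K_a2×1161 = 352.3; σ_h base = K_a2×(1161+112.8×9.1) = 663.8.
P₂ = ½(352.3+663.8)×9.1 = 4623. Total P_a = 1395+4623 = 6018 lb/ft.

6020 lb/ft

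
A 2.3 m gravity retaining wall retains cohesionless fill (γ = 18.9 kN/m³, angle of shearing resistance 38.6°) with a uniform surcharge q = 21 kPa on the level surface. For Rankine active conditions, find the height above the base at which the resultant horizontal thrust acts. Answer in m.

K_a = 0.2316.
Triangular part P₁ = ½K_aγH² = 11.58 at H/3 = 0.7667 m; rectangular part P₂ = K_a q H = 11.19 at H/2 = 1.150 m.
ȳ = (P₁·0.7667 + P₂·1.150)/(P₁+P₂) = 0.9550 m.

0.955 m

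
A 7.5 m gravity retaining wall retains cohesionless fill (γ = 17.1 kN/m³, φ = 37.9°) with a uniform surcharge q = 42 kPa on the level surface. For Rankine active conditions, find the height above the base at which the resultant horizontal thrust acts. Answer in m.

K_a = 0.2389.
Triangular part P₁ = ½K_aγH² = 114.9 at H/3 = 2.500 m; rectangular part P₂ = K_a q H = 75.27 at H/2 = 3.750 m.
ȳ = (P₁·2.500 + P₂·3.750)/(P₁+P₂) = 2.995 m.

2.99 m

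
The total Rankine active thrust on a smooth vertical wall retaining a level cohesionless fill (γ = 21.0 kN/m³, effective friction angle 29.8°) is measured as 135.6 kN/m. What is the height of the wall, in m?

K_a = 0.3360. P_a = ½ K_a γ H² ⇒ H = √(2P_a/(K_a γ)).
H = √(2×135.6/(0.3360×21.0)) = 6.199 m.

6.20 m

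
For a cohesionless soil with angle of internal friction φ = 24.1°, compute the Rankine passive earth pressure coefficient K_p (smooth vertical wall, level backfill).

K_p = (1 + sin φ)/(1 − sin φ) = tan²(45° + 24.1°/2) = 2.380.

2.38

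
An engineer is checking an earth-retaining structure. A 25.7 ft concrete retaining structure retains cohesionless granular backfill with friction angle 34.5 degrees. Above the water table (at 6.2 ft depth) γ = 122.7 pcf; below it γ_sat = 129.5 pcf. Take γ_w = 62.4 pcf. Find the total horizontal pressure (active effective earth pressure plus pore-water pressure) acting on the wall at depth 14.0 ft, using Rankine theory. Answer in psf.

842 psf

K_a = (1 − sin φ)/(1 + sin φ) = 0.2768.
γ' = 129.5 − 62.4 = 67.10 pcf.
Effective vertical stress at 14.0 ft: σ'_v = 122.7×6.2 + 67.10×7.80 = 1284 psf.
σ'_h = K_a σ'_v = 0.2768 × 1284 = 355.5 psf; u = γ_w × 7.80 = 486.7 psf.
Total σ_h = 355.5 + 486.7 = 842.2 psf.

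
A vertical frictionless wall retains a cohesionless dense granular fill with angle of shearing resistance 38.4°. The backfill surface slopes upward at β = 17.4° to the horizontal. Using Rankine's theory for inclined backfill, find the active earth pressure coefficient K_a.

0.261

K_a = cos β · (cos β − √(cos²β − cos²φ)) / (cos β + √(cos²β − cos²φ)).
cos β = 0.9542, cos φ = 0.7837, √(cos²β − cos²φ) = 0.5444.
K_a = 0.9542 × (0.9542 − 0.5444)/(0.9542 + 0.5444) = 0.2609.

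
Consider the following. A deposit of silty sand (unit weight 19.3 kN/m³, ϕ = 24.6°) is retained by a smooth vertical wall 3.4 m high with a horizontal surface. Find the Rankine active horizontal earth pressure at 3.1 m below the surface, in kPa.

24.7 kPa

K_a = (1 − sin φ)/(1 + sin φ) = 0.4121.
σ_h = K_a γ z = 0.4121 × 19.3 × 3.1 = 24.66 kPa.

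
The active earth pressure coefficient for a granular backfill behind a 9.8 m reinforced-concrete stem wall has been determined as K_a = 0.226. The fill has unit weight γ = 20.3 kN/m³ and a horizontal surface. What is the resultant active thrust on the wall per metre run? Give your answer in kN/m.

220 kN/m

P = ½ K_a γ H² = 0.5 × 0.226 × 20.3 × 9.8² = 220.3 kN/m.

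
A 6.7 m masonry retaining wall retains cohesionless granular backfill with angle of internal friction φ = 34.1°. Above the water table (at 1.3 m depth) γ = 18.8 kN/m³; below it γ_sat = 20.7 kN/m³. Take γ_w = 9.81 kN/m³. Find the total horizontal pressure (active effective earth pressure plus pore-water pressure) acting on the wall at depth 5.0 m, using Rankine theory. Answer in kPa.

K_a = (1 − sin φ)/(1 + sin φ) = 0.2815.
γ' = 20.7 − 9.81 = 10.89 kN/m³.
Effective vertical stress at 5.0 m: σ'_v = 18.8×1.3 + 10.89×3.70 = 64.73 kPa.
σ'_h = K_a σ'_v = 0.2815 × 64.73 = 18.22 kPa; u = γ_w × 3.70 = 36.30 kPa.
Total σ_h = 18.22 + 36.30 = 54.52 kPa.

54.5 kPa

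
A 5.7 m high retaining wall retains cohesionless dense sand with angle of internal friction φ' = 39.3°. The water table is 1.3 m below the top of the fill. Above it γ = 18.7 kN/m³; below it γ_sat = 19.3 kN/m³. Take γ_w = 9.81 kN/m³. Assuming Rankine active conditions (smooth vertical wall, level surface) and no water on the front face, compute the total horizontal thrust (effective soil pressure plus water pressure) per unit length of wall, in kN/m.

K_a = tan²(45° − φ/2) = 0.2245.
γ' = 19.3 − 9.81 = 9.490 kN/m³. Depth below WT = 4.4 m.
σ'_h at WT = K_a γ d_w = 5.456 kPa; at base = 5.456 + K_a γ' × 4.4 = 14.83 kPa.
P₁ (0–1.3 m) = ½×5.456×1.3 = 3.547. P₂ (1.3–5.7 m) = ½(5.456+14.83)×4.4 = 44.63.
P_w = ½ γ_w h₂² = 0.5×9.81×4.4² = 94.96. Total = 3.547+44.63+94.96 = 143.1 kN/m.

143 kN/m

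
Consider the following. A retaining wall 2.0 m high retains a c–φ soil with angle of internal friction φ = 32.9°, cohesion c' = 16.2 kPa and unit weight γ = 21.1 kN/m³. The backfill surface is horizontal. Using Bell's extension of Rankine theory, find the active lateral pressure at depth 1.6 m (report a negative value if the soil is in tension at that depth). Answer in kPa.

K_a = (1 − sin φ)/(1 + sin φ) = 0.2960.
σ_a = K_a γ z − 2c√K_a = 0.2960×21.1×1.6 − 2×16.2×0.5441 = -7.634 kPa.

-7.63 kPa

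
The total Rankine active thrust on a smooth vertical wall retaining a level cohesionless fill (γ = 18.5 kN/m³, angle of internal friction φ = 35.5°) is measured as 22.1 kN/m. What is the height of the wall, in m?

3.00 m

K_a = 0.2653. P_a = ½ K_a γ H² ⇒ H = √(2P_a/(K_a γ)).
H = √(2×22.1/(0.2653×18.5)) = 3.001 m.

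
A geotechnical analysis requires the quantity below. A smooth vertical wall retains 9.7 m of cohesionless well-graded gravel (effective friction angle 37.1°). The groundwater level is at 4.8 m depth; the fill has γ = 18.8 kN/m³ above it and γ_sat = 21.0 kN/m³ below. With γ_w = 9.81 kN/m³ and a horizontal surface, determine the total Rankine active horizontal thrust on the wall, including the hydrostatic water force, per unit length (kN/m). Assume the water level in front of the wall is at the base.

314 kN/m

K_a = tan²(45° − φ/2) = 0.2475.
γ' = 21.0 − 9.81 = 11.19 kN/m³. Depth below WT = 4.9 m.
σ'_h at WT = K_a γ d_w = 22.33 kPa; at base = 22.33 + K_a γ' × 4.9 = 35.90 kPa.
P₁ (0–4.8 m) = ½×22.33×4.8 = 53.60. P₂ (4.8–9.7 m) = ½(22.33+35.90)×4.9 = 142.7.
P_w = ½ γ_w h₂² = 0.5×9.81×4.9² = 117.8. Total = 53.60+142.7+117.8 = 314.1 kN/m.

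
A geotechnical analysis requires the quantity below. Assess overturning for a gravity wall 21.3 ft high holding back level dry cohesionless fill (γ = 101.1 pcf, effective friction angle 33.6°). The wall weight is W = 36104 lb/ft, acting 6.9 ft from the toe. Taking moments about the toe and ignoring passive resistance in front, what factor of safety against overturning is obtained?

K_a = tan²(45° − 33.6°/2) = 0.2875.
P_a = ½K_aγH² = 0.5×0.2875×101.1×21.3² = 6594 lb/ft, acting at H/3 = 7.100 ft above the base.
Overturning moment M_o = P_a × H/3 = 6594 × 7.100 = 46810.
Resisting moment M_r = W × 6.9 = 36104 × 6.9 = 249100.
FS_overturning = M_r/M_o = 249100/46810 = 5.321.

5.32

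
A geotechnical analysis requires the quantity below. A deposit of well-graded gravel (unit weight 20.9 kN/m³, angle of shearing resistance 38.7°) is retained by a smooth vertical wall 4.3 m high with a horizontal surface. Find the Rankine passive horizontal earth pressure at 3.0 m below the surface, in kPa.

272 kPa

K_p = (1 + sin φ)/(1 − sin φ) = 4.337.
σ_h = K_p γ z = 4.337 × 20.9 × 3.0 = 271.9 kPa.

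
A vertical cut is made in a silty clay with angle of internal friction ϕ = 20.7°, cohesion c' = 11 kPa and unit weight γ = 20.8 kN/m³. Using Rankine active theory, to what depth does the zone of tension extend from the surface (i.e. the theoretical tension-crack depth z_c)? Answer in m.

1.53 m

K_a = tan²(45° − 20.7°/2) = 0.4777; √K_a = 0.6911.
The active pressure is zero where K_a γ z = 2c√K_a, so z_c = 2c/(γ√K_a) = 2×11/(20.8×0.6911) = 1.530 m.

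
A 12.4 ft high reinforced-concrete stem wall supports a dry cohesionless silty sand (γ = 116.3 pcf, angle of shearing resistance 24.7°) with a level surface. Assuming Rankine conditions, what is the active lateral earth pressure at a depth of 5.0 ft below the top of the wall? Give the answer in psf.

239 psf

K_a = (1 − sin φ)/(1 + sin φ) = 0.4106.
σ_h = K_a γ z = 0.4106 × 116.3 × 5.0 = 238.7 psf.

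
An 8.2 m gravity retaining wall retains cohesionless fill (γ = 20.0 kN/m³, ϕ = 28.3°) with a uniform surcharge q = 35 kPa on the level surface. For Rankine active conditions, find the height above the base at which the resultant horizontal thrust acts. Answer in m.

K_a = 0.3568.
Triangular part P₁ = ½K_aγH² = 239.9 at H/3 = 2.733 m; rectangular part P₂ = K_a q H = 102.4 at H/2 = 4.100 m.
ȳ = (P₁·2.733 + P₂·4.100)/(P₁+P₂) = 3.142 m.

3.14 m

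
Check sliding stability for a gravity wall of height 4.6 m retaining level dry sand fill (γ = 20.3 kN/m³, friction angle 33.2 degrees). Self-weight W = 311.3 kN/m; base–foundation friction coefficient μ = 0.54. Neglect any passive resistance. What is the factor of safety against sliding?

K_a = tan²(45° − 33.2°/2) = 0.2924.
P_a = ½K_aγH² = 0.5×0.2924×20.3×4.6² = 62.79 kN/m, acting at H/3 = 1.533 m above the base.
FS_sliding = μW / P_a = 0.54×311.3 / 62.79 = 2.677.

2.68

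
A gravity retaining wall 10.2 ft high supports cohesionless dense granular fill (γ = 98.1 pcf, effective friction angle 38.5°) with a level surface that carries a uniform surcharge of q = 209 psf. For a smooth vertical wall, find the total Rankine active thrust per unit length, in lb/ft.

K_a = tan²(45° − φ/2) = 0.2327.
Soil triangle: ½ K_a γ H² = 0.5×0.2327×98.1×10.2² = 1187 lb/ft.
Surcharge rectangle: K_a q H = 0.2327×209×10.2 = 496.0 lb/ft.
Total = 1187 + 496.0 = 1683 lb/ft.

1680 lb/ft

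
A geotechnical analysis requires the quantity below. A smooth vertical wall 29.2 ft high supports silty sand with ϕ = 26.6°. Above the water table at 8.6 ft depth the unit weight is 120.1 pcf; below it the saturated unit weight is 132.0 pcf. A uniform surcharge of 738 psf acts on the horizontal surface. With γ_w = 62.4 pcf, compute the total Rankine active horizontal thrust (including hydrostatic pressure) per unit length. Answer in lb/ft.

36900 lb/ft

K_a = tan²(45° − φ/2) = 0.3814.
γ' = 132.0 − 62.4 = 69.60 pcf. h₂ = H − d_w = 20.6 ft.
σ'_h: at surface K_a·q = 281.5; at WT K_a(q+γd_w) = 675.5; at base K_a(q+γd_w+γ'h₂) = 1222 psf.
P₁ = ½(281.5+675.5)×8.6 = 4115; P₂ = ½(675.5+1222)×20.6 = 19550; P_w = ½γ_w h₂² = 13240.
Total = 4115+19550+13240 = 36900 lb/ft.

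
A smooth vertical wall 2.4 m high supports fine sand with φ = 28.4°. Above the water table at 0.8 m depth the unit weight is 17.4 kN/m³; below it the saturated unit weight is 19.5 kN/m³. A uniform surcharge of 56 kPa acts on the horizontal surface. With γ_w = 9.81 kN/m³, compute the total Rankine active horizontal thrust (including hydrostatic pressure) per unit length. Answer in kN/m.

K_a = tan²(45° − φ/2) = 0.3554.
γ' = 19.5 − 9.81 = 9.690 kN/m³. h₂ = H − d_w = 1.6 m.
σ'_h: at surface K_a·q = 19.90; at WT K_a(q+γd_w) = 24.85; at base K_a(q+γd_w+γ'h₂) = 30.36 kPa.
P₁ = ½(19.90+24.85)×0.8 = 17.90; P₂ = ½(24.85+30.36)×1.6 = 44.16; P_w = ½γ_w h₂² = 12.56.
Total = 17.90+44.16+12.56 = 74.62 kN/m.

74.6 kN/m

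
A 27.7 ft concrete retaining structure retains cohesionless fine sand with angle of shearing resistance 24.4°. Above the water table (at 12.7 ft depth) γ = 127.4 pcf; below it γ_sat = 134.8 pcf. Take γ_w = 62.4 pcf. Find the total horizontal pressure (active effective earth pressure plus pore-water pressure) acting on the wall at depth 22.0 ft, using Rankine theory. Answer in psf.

1530 psf

K_a = (1 − sin φ)/(1 + sin φ) = 0.4153.
γ' = 134.8 − 62.4 = 72.40 pcf.
Effective vertical stress at 22.0 ft: σ'_v = 127.4×12.7 + 72.40×9.30 = 2291 psf.
σ'_h = K_a σ'_v = 0.4153 × 2291 = 951.6 psf; u = γ_w × 9.30 = 580.3 psf.
Total σ_h = 951.6 + 580.3 = 1532 psf.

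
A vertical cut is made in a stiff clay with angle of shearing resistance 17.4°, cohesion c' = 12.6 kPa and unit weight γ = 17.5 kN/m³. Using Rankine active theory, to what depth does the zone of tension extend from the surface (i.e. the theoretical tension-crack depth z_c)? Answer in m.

1.96 m

K_a = tan²(45° − 17.4°/2) = 0.5396; √K_a = 0.7346.
The active pressure is zero where K_a γ z = 2c√K_a, so z_c = 2c/(γ√K_a) = 2×12.6/(17.5×0.7346) = 1.960 m.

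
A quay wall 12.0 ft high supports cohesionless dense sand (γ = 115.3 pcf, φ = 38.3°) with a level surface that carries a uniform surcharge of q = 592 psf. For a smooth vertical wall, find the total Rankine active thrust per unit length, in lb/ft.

3620 lb/ft

K_a = tan²(45° − φ/2) = 0.2347.
Soil triangle: ½ K_a γ H² = 0.5×0.2347×115.3×12.0² = 1949 lb/ft.
Surcharge rectangle: K_a q H = 0.2347×592×12.0 = 1668 lb/ft.
Total = 1949 + 1668 = 3616 lb/ft.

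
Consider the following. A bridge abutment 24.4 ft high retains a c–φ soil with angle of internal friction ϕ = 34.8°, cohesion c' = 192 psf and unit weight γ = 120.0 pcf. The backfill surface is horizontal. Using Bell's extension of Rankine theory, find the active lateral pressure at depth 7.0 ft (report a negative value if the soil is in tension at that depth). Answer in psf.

28.8 psf

K_a = (1 − sin φ)/(1 + sin φ) = 0.2733.
σ_a = K_a γ z − 2c√K_a = 0.2733×120.0×7.0 − 2×192×0.5228 = 28.83 psf.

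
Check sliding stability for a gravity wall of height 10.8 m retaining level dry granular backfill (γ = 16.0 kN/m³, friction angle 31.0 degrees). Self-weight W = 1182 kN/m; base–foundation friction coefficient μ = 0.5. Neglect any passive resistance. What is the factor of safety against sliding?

K_a = tan²(45° − 31.0°/2) = 0.3201.
P_a = ½K_aγH² = 0.5×0.3201×16.0×10.8² = 298.7 kN/m, acting at H/3 = 3.600 m above the base.
FS_sliding = μW / P_a = 0.5×1182 / 298.7 = 1.979.

1.98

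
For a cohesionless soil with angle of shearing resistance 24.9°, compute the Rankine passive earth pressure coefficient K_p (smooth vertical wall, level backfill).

K_p = (1 + sin φ)/(1 − sin φ) = tan²(45° + 24.9°/2) = 2.454.

2.45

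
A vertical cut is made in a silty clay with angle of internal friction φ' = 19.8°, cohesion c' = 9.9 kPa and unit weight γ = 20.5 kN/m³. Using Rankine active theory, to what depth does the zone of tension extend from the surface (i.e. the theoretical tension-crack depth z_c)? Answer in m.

1.37 m

K_a = tan²(45° − 19.8°/2) = 0.4939; √K_a = 0.7028.
The active pressure is zero where K_a γ z = 2c√K_a, so z_c = 2c/(γ√K_a) = 2×9.9/(20.5×0.7028) = 1.374 m.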